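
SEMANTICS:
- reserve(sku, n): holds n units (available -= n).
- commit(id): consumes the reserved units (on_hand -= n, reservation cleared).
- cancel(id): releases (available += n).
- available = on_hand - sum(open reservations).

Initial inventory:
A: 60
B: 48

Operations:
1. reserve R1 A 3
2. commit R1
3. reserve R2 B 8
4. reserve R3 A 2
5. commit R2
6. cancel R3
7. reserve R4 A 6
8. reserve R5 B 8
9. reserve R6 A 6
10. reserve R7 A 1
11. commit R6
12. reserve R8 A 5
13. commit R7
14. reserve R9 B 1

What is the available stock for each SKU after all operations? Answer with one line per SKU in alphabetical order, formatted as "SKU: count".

Step 1: reserve R1 A 3 -> on_hand[A=60 B=48] avail[A=57 B=48] open={R1}
Step 2: commit R1 -> on_hand[A=57 B=48] avail[A=57 B=48] open={}
Step 3: reserve R2 B 8 -> on_hand[A=57 B=48] avail[A=57 B=40] open={R2}
Step 4: reserve R3 A 2 -> on_hand[A=57 B=48] avail[A=55 B=40] open={R2,R3}
Step 5: commit R2 -> on_hand[A=57 B=40] avail[A=55 B=40] open={R3}
Step 6: cancel R3 -> on_hand[A=57 B=40] avail[A=57 B=40] open={}
Step 7: reserve R4 A 6 -> on_hand[A=57 B=40] avail[A=51 B=40] open={R4}
Step 8: reserve R5 B 8 -> on_hand[A=57 B=40] avail[A=51 B=32] open={R4,R5}
Step 9: reserve R6 A 6 -> on_hand[A=57 B=40] avail[A=45 B=32] open={R4,R5,R6}
Step 10: reserve R7 A 1 -> on_hand[A=57 B=40] avail[A=44 B=32] open={R4,R5,R6,R7}
Step 11: commit R6 -> on_hand[A=51 B=40] avail[A=44 B=32] open={R4,R5,R7}
Step 12: reserve R8 A 5 -> on_hand[A=51 B=40] avail[A=39 B=32] open={R4,R5,R7,R8}
Step 13: commit R7 -> on_hand[A=50 B=40] avail[A=39 B=32] open={R4,R5,R8}
Step 14: reserve R9 B 1 -> on_hand[A=50 B=40] avail[A=39 B=31] open={R4,R5,R8,R9}

Answer: A: 39
B: 31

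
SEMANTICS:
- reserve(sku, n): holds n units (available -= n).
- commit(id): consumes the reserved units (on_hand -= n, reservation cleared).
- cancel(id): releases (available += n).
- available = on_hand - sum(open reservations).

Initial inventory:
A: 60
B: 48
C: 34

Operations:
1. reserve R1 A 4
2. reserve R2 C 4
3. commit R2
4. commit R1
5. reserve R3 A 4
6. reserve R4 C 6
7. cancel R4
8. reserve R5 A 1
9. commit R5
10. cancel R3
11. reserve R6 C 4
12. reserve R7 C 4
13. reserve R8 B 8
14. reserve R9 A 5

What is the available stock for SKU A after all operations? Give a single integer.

Answer: 50

Derivation:
Step 1: reserve R1 A 4 -> on_hand[A=60 B=48 C=34] avail[A=56 B=48 C=34] open={R1}
Step 2: reserve R2 C 4 -> on_hand[A=60 B=48 C=34] avail[A=56 B=48 C=30] open={R1,R2}
Step 3: commit R2 -> on_hand[A=60 B=48 C=30] avail[A=56 B=48 C=30] open={R1}
Step 4: commit R1 -> on_hand[A=56 B=48 C=30] avail[A=56 B=48 C=30] open={}
Step 5: reserve R3 A 4 -> on_hand[A=56 B=48 C=30] avail[A=52 B=48 C=30] open={R3}
Step 6: reserve R4 C 6 -> on_hand[A=56 B=48 C=30] avail[A=52 B=48 C=24] open={R3,R4}
Step 7: cancel R4 -> on_hand[A=56 B=48 C=30] avail[A=52 B=48 C=30] open={R3}
Step 8: reserve R5 A 1 -> on_hand[A=56 B=48 C=30] avail[A=51 B=48 C=30] open={R3,R5}
Step 9: commit R5 -> on_hand[A=55 B=48 C=30] avail[A=51 B=48 C=30] open={R3}
Step 10: cancel R3 -> on_hand[A=55 B=48 C=30] avail[A=55 B=48 C=30] open={}
Step 11: reserve R6 C 4 -> on_hand[A=55 B=48 C=30] avail[A=55 B=48 C=26] open={R6}
Step 12: reserve R7 C 4 -> on_hand[A=55 B=48 C=30] avail[A=55 B=48 C=22] open={R6,R7}
Step 13: reserve R8 B 8 -> on_hand[A=55 B=48 C=30] avail[A=55 B=40 C=22] open={R6,R7,R8}
Step 14: reserve R9 A 5 -> on_hand[A=55 B=48 C=30] avail[A=50 B=40 C=22] open={R6,R7,R8,R9}
Final available[A] = 50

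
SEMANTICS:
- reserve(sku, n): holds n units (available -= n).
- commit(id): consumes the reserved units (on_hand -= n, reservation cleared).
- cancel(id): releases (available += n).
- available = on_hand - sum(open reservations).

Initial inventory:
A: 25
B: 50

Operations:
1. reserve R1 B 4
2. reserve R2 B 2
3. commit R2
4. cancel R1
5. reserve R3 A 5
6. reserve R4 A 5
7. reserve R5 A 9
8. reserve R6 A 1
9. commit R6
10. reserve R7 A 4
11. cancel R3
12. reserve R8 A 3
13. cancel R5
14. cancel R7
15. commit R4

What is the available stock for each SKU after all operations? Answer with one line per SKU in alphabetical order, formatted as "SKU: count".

Step 1: reserve R1 B 4 -> on_hand[A=25 B=50] avail[A=25 B=46] open={R1}
Step 2: reserve R2 B 2 -> on_hand[A=25 B=50] avail[A=25 B=44] open={R1,R2}
Step 3: commit R2 -> on_hand[A=25 B=48] avail[A=25 B=44] open={R1}
Step 4: cancel R1 -> on_hand[A=25 B=48] avail[A=25 B=48] open={}
Step 5: reserve R3 A 5 -> on_hand[A=25 B=48] avail[A=20 B=48] open={R3}
Step 6: reserve R4 A 5 -> on_hand[A=25 B=48] avail[A=15 B=48] open={R3,R4}
Step 7: reserve R5 A 9 -> on_hand[A=25 B=48] avail[A=6 B=48] open={R3,R4,R5}
Step 8: reserve R6 A 1 -> on_hand[A=25 B=48] avail[A=5 B=48] open={R3,R4,R5,R6}
Step 9: commit R6 -> on_hand[A=24 B=48] avail[A=5 B=48] open={R3,R4,R5}
Step 10: reserve R7 A 4 -> on_hand[A=24 B=48] avail[A=1 B=48] open={R3,R4,R5,R7}
Step 11: cancel R3 -> on_hand[A=24 B=48] avail[A=6 B=48] open={R4,R5,R7}
Step 12: reserve R8 A 3 -> on_hand[A=24 B=48] avail[A=3 B=48] open={R4,R5,R7,R8}
Step 13: cancel R5 -> on_hand[A=24 B=48] avail[A=12 B=48] open={R4,R7,R8}
Step 14: cancel R7 -> on_hand[A=24 B=48] avail[A=16 B=48] open={R4,R8}
Step 15: commit R4 -> on_hand[A=19 B=48] avail[A=16 B=48] open={R8}

Answer: A: 16
B: 48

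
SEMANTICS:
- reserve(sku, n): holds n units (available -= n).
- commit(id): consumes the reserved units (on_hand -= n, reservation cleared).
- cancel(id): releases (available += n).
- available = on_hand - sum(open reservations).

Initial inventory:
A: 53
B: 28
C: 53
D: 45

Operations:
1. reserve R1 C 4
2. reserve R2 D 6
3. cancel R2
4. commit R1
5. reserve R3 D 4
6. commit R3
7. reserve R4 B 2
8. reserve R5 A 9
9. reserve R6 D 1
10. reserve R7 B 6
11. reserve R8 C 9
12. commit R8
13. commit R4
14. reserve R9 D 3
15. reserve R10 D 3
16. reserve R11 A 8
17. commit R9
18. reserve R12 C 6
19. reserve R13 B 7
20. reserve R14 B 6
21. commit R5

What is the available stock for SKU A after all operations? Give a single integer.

Step 1: reserve R1 C 4 -> on_hand[A=53 B=28 C=53 D=45] avail[A=53 B=28 C=49 D=45] open={R1}
Step 2: reserve R2 D 6 -> on_hand[A=53 B=28 C=53 D=45] avail[A=53 B=28 C=49 D=39] open={R1,R2}
Step 3: cancel R2 -> on_hand[A=53 B=28 C=53 D=45] avail[A=53 B=28 C=49 D=45] open={R1}
Step 4: commit R1 -> on_hand[A=53 B=28 C=49 D=45] avail[A=53 B=28 C=49 D=45] open={}
Step 5: reserve R3 D 4 -> on_hand[A=53 B=28 C=49 D=45] avail[A=53 B=28 C=49 D=41] open={R3}
Step 6: commit R3 -> on_hand[A=53 B=28 C=49 D=41] avail[A=53 B=28 C=49 D=41] open={}
Step 7: reserve R4 B 2 -> on_hand[A=53 B=28 C=49 D=41] avail[A=53 B=26 C=49 D=41] open={R4}
Step 8: reserve R5 A 9 -> on_hand[A=53 B=28 C=49 D=41] avail[A=44 B=26 C=49 D=41] open={R4,R5}
Step 9: reserve R6 D 1 -> on_hand[A=53 B=28 C=49 D=41] avail[A=44 B=26 C=49 D=40] open={R4,R5,R6}
Step 10: reserve R7 B 6 -> on_hand[A=53 B=28 C=49 D=41] avail[A=44 B=20 C=49 D=40] open={R4,R5,R6,R7}
Step 11: reserve R8 C 9 -> on_hand[A=53 B=28 C=49 D=41] avail[A=44 B=20 C=40 D=40] open={R4,R5,R6,R7,R8}
Step 12: commit R8 -> on_hand[A=53 B=28 C=40 D=41] avail[A=44 B=20 C=40 D=40] open={R4,R5,R6,R7}
Step 13: commit R4 -> on_hand[A=53 B=26 C=40 D=41] avail[A=44 B=20 C=40 D=40] open={R5,R6,R7}
Step 14: reserve R9 D 3 -> on_hand[A=53 B=26 C=40 D=41] avail[A=44 B=20 C=40 D=37] open={R5,R6,R7,R9}
Step 15: reserve R10 D 3 -> on_hand[A=53 B=26 C=40 D=41] avail[A=44 B=20 C=40 D=34] open={R10,R5,R6,R7,R9}
Step 16: reserve R11 A 8 -> on_hand[A=53 B=26 C=40 D=41] avail[A=36 B=20 C=40 D=34] open={R10,R11,R5,R6,R7,R9}
Step 17: commit R9 -> on_hand[A=53 B=26 C=40 D=38] avail[A=36 B=20 C=40 D=34] open={R10,R11,R5,R6,R7}
Step 18: reserve R12 C 6 -> on_hand[A=53 B=26 C=40 D=38] avail[A=36 B=20 C=34 D=34] open={R10,R11,R12,R5,R6,R7}
Step 19: reserve R13 B 7 -> on_hand[A=53 B=26 C=40 D=38] avail[A=36 B=13 C=34 D=34] open={R10,R11,R12,R13,R5,R6,R7}
Step 20: reserve R14 B 6 -> on_hand[A=53 B=26 C=40 D=38] avail[A=36 B=7 C=34 D=34] open={R10,R11,R12,R13,R14,R5,R6,R7}
Step 21: commit R5 -> on_hand[A=44 B=26 C=40 D=38] avail[A=36 B=7 C=34 D=34] open={R10,R11,R12,R13,R14,R6,R7}
Final available[A] = 36

Answer: 36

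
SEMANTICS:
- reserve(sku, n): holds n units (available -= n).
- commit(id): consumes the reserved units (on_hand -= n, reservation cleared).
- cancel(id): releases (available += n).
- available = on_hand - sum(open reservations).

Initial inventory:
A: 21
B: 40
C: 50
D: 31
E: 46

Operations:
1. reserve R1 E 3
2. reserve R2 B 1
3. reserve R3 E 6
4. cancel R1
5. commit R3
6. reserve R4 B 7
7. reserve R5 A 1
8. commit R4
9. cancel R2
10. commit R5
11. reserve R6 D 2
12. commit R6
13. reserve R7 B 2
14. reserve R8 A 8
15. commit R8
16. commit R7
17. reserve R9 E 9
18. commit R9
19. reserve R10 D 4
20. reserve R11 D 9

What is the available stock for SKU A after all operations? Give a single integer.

Step 1: reserve R1 E 3 -> on_hand[A=21 B=40 C=50 D=31 E=46] avail[A=21 B=40 C=50 D=31 E=43] open={R1}
Step 2: reserve R2 B 1 -> on_hand[A=21 B=40 C=50 D=31 E=46] avail[A=21 B=39 C=50 D=31 E=43] open={R1,R2}
Step 3: reserve R3 E 6 -> on_hand[A=21 B=40 C=50 D=31 E=46] avail[A=21 B=39 C=50 D=31 E=37] open={R1,R2,R3}
Step 4: cancel R1 -> on_hand[A=21 B=40 C=50 D=31 E=46] avail[A=21 B=39 C=50 D=31 E=40] open={R2,R3}
Step 5: commit R3 -> on_hand[A=21 B=40 C=50 D=31 E=40] avail[A=21 B=39 C=50 D=31 E=40] open={R2}
Step 6: reserve R4 B 7 -> on_hand[A=21 B=40 C=50 D=31 E=40] avail[A=21 B=32 C=50 D=31 E=40] open={R2,R4}
Step 7: reserve R5 A 1 -> on_hand[A=21 B=40 C=50 D=31 E=40] avail[A=20 B=32 C=50 D=31 E=40] open={R2,R4,R5}
Step 8: commit R4 -> on_hand[A=21 B=33 C=50 D=31 E=40] avail[A=20 B=32 C=50 D=31 E=40] open={R2,R5}
Step 9: cancel R2 -> on_hand[A=21 B=33 C=50 D=31 E=40] avail[A=20 B=33 C=50 D=31 E=40] open={R5}
Step 10: commit R5 -> on_hand[A=20 B=33 C=50 D=31 E=40] avail[A=20 B=33 C=50 D=31 E=40] open={}
Step 11: reserve R6 D 2 -> on_hand[A=20 B=33 C=50 D=31 E=40] avail[A=20 B=33 C=50 D=29 E=40] open={R6}
Step 12: commit R6 -> on_hand[A=20 B=33 C=50 D=29 E=40] avail[A=20 B=33 C=50 D=29 E=40] open={}
Step 13: reserve R7 B 2 -> on_hand[A=20 B=33 C=50 D=29 E=40] avail[A=20 B=31 C=50 D=29 E=40] open={R7}
Step 14: reserve R8 A 8 -> on_hand[A=20 B=33 C=50 D=29 E=40] avail[A=12 B=31 C=50 D=29 E=40] open={R7,R8}
Step 15: commit R8 -> on_hand[A=12 B=33 C=50 D=29 E=40] avail[A=12 B=31 C=50 D=29 E=40] open={R7}
Step 16: commit R7 -> on_hand[A=12 B=31 C=50 D=29 E=40] avail[A=12 B=31 C=50 D=29 E=40] open={}
Step 17: reserve R9 E 9 -> on_hand[A=12 B=31 C=50 D=29 E=40] avail[A=12 B=31 C=50 D=29 E=31] open={R9}
Step 18: commit R9 -> on_hand[A=12 B=31 C=50 D=29 E=31] avail[A=12 B=31 C=50 D=29 E=31] open={}
Step 19: reserve R10 D 4 -> on_hand[A=12 B=31 C=50 D=29 E=31] avail[A=12 B=31 C=50 D=25 E=31] open={R10}
Step 20: reserve R11 D 9 -> on_hand[A=12 B=31 C=50 D=29 E=31] avail[A=12 B=31 C=50 D=16 E=31] open={R10,R11}
Final available[A] = 12

Answer: 12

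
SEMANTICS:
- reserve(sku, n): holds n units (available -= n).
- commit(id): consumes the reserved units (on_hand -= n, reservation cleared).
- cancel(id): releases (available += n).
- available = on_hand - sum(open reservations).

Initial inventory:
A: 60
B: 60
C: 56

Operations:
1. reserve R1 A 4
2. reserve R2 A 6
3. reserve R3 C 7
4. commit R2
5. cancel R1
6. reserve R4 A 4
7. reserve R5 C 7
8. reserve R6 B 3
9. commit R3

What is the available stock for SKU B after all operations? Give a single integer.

Step 1: reserve R1 A 4 -> on_hand[A=60 B=60 C=56] avail[A=56 B=60 C=56] open={R1}
Step 2: reserve R2 A 6 -> on_hand[A=60 B=60 C=56] avail[A=50 B=60 C=56] open={R1,R2}
Step 3: reserve R3 C 7 -> on_hand[A=60 B=60 C=56] avail[A=50 B=60 C=49] open={R1,R2,R3}
Step 4: commit R2 -> on_hand[A=54 B=60 C=56] avail[A=50 B=60 C=49] open={R1,R3}
Step 5: cancel R1 -> on_hand[A=54 B=60 C=56] avail[A=54 B=60 C=49] open={R3}
Step 6: reserve R4 A 4 -> on_hand[A=54 B=60 C=56] avail[A=50 B=60 C=49] open={R3,R4}
Step 7: reserve R5 C 7 -> on_hand[A=54 B=60 C=56] avail[A=50 B=60 C=42] open={R3,R4,R5}
Step 8: reserve R6 B 3 -> on_hand[A=54 B=60 C=56] avail[A=50 B=57 C=42] open={R3,R4,R5,R6}
Step 9: commit R3 -> on_hand[A=54 B=60 C=49] avail[A=50 B=57 C=42] open={R4,R5,R6}
Final available[B] = 57

Answer: 57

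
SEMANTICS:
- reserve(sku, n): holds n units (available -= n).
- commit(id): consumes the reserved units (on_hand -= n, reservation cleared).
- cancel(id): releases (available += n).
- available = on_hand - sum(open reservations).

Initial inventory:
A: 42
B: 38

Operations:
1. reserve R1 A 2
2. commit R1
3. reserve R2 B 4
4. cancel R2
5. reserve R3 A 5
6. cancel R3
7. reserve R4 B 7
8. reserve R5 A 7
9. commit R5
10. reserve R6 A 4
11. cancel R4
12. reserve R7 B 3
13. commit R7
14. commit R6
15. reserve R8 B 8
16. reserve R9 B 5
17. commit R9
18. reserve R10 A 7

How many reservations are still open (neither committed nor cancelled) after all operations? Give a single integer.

Answer: 2

Derivation:
Step 1: reserve R1 A 2 -> on_hand[A=42 B=38] avail[A=40 B=38] open={R1}
Step 2: commit R1 -> on_hand[A=40 B=38] avail[A=40 B=38] open={}
Step 3: reserve R2 B 4 -> on_hand[A=40 B=38] avail[A=40 B=34] open={R2}
Step 4: cancel R2 -> on_hand[A=40 B=38] avail[A=40 B=38] open={}
Step 5: reserve R3 A 5 -> on_hand[A=40 B=38] avail[A=35 B=38] open={R3}
Step 6: cancel R3 -> on_hand[A=40 B=38] avail[A=40 B=38] open={}
Step 7: reserve R4 B 7 -> on_hand[A=40 B=38] avail[A=40 B=31] open={R4}
Step 8: reserve R5 A 7 -> on_hand[A=40 B=38] avail[A=33 B=31] open={R4,R5}
Step 9: commit R5 -> on_hand[A=33 B=38] avail[A=33 B=31] open={R4}
Step 10: reserve R6 A 4 -> on_hand[A=33 B=38] avail[A=29 B=31] open={R4,R6}
Step 11: cancel R4 -> on_hand[A=33 B=38] avail[A=29 B=38] open={R6}
Step 12: reserve R7 B 3 -> on_hand[A=33 B=38] avail[A=29 B=35] open={R6,R7}
Step 13: commit R7 -> on_hand[A=33 B=35] avail[A=29 B=35] open={R6}
Step 14: commit R6 -> on_hand[A=29 B=35] avail[A=29 B=35] open={}
Step 15: reserve R8 B 8 -> on_hand[A=29 B=35] avail[A=29 B=27] open={R8}
Step 16: reserve R9 B 5 -> on_hand[A=29 B=35] avail[A=29 B=22] open={R8,R9}
Step 17: commit R9 -> on_hand[A=29 B=30] avail[A=29 B=22] open={R8}
Step 18: reserve R10 A 7 -> on_hand[A=29 B=30] avail[A=22 B=22] open={R10,R8}
Open reservations: ['R10', 'R8'] -> 2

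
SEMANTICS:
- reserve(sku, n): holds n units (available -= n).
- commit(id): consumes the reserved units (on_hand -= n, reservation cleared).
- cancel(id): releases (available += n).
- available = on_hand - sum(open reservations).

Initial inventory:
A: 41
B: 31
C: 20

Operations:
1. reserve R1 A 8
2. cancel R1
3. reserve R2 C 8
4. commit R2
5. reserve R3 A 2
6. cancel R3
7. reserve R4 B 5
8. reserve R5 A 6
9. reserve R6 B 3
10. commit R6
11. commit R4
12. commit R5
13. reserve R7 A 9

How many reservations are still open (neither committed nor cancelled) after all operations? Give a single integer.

Answer: 1

Derivation:
Step 1: reserve R1 A 8 -> on_hand[A=41 B=31 C=20] avail[A=33 B=31 C=20] open={R1}
Step 2: cancel R1 -> on_hand[A=41 B=31 C=20] avail[A=41 B=31 C=20] open={}
Step 3: reserve R2 C 8 -> on_hand[A=41 B=31 C=20] avail[A=41 B=31 C=12] open={R2}
Step 4: commit R2 -> on_hand[A=41 B=31 C=12] avail[A=41 B=31 C=12] open={}
Step 5: reserve R3 A 2 -> on_hand[A=41 B=31 C=12] avail[A=39 B=31 C=12] open={R3}
Step 6: cancel R3 -> on_hand[A=41 B=31 C=12] avail[A=41 B=31 C=12] open={}
Step 7: reserve R4 B 5 -> on_hand[A=41 B=31 C=12] avail[A=41 B=26 C=12] open={R4}
Step 8: reserve R5 A 6 -> on_hand[A=41 B=31 C=12] avail[A=35 B=26 C=12] open={R4,R5}
Step 9: reserve R6 B 3 -> on_hand[A=41 B=31 C=12] avail[A=35 B=23 C=12] open={R4,R5,R6}
Step 10: commit R6 -> on_hand[A=41 B=28 C=12] avail[A=35 B=23 C=12] open={R4,R5}
Step 11: commit R4 -> on_hand[A=41 B=23 C=12] avail[A=35 B=23 C=12] open={R5}
Step 12: commit R5 -> on_hand[A=35 B=23 C=12] avail[A=35 B=23 C=12] open={}
Step 13: reserve R7 A 9 -> on_hand[A=35 B=23 C=12] avail[A=26 B=23 C=12] open={R7}
Open reservations: ['R7'] -> 1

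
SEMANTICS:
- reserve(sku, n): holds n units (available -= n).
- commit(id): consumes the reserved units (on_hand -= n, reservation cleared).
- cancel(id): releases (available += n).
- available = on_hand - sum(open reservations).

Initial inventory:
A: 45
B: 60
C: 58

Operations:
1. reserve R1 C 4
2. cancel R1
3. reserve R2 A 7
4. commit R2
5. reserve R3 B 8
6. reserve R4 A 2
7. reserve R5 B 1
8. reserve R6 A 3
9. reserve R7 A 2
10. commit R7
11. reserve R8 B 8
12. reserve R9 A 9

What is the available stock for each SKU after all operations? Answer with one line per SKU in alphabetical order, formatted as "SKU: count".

Answer: A: 22
B: 43
C: 58

Derivation:
Step 1: reserve R1 C 4 -> on_hand[A=45 B=60 C=58] avail[A=45 B=60 C=54] open={R1}
Step 2: cancel R1 -> on_hand[A=45 B=60 C=58] avail[A=45 B=60 C=58] open={}
Step 3: reserve R2 A 7 -> on_hand[A=45 B=60 C=58] avail[A=38 B=60 C=58] open={R2}
Step 4: commit R2 -> on_hand[A=38 B=60 C=58] avail[A=38 B=60 C=58] open={}
Step 5: reserve R3 B 8 -> on_hand[A=38 B=60 C=58] avail[A=38 B=52 C=58] open={R3}
Step 6: reserve R4 A 2 -> on_hand[A=38 B=60 C=58] avail[A=36 B=52 C=58] open={R3,R4}
Step 7: reserve R5 B 1 -> on_hand[A=38 B=60 C=58] avail[A=36 B=51 C=58] open={R3,R4,R5}
Step 8: reserve R6 A 3 -> on_hand[A=38 B=60 C=58] avail[A=33 B=51 C=58] open={R3,R4,R5,R6}
Step 9: reserve R7 A 2 -> on_hand[A=38 B=60 C=58] avail[A=31 B=51 C=58] open={R3,R4,R5,R6,R7}
Step 10: commit R7 -> on_hand[A=36 B=60 C=58] avail[A=31 B=51 C=58] open={R3,R4,R5,R6}
Step 11: reserve R8 B 8 -> on_hand[A=36 B=60 C=58] avail[A=31 B=43 C=58] open={R3,R4,R5,R6,R8}
Step 12: reserve R9 A 9 -> on_hand[A=36 B=60 C=58] avail[A=22 B=43 C=58] open={R3,R4,R5,R6,R8,R9}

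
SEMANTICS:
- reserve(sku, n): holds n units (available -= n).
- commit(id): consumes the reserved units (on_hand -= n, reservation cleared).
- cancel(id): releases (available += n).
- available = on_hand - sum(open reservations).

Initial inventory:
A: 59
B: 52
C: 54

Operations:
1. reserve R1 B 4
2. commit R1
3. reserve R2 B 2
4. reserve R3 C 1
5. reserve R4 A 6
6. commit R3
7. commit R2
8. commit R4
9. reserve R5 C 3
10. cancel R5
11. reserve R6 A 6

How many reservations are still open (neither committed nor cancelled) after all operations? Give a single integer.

Answer: 1

Derivation:
Step 1: reserve R1 B 4 -> on_hand[A=59 B=52 C=54] avail[A=59 B=48 C=54] open={R1}
Step 2: commit R1 -> on_hand[A=59 B=48 C=54] avail[A=59 B=48 C=54] open={}
Step 3: reserve R2 B 2 -> on_hand[A=59 B=48 C=54] avail[A=59 B=46 C=54] open={R2}
Step 4: reserve R3 C 1 -> on_hand[A=59 B=48 C=54] avail[A=59 B=46 C=53] open={R2,R3}
Step 5: reserve R4 A 6 -> on_hand[A=59 B=48 C=54] avail[A=53 B=46 C=53] open={R2,R3,R4}
Step 6: commit R3 -> on_hand[A=59 B=48 C=53] avail[A=53 B=46 C=53] open={R2,R4}
Step 7: commit R2 -> on_hand[A=59 B=46 C=53] avail[A=53 B=46 C=53] open={R4}
Step 8: commit R4 -> on_hand[A=53 B=46 C=53] avail[A=53 B=46 C=53] open={}
Step 9: reserve R5 C 3 -> on_hand[A=53 B=46 C=53] avail[A=53 B=46 C=50] open={R5}
Step 10: cancel R5 -> on_hand[A=53 B=46 C=53] avail[A=53 B=46 C=53] open={}
Step 11: reserve R6 A 6 -> on_hand[A=53 B=46 C=53] avail[A=47 B=46 C=53] open={R6}
Open reservations: ['R6'] -> 1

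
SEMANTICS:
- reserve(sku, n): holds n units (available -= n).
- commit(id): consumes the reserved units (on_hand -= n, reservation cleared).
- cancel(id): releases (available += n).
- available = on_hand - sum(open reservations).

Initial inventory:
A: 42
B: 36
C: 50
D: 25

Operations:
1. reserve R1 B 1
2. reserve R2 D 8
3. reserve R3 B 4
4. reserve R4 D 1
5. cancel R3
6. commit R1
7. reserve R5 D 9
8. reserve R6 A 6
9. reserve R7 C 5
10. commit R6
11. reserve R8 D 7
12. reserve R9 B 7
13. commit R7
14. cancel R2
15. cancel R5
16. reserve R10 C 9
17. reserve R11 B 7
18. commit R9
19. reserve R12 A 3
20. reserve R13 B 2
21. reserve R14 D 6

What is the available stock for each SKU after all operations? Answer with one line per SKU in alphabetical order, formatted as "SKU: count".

Step 1: reserve R1 B 1 -> on_hand[A=42 B=36 C=50 D=25] avail[A=42 B=35 C=50 D=25] open={R1}
Step 2: reserve R2 D 8 -> on_hand[A=42 B=36 C=50 D=25] avail[A=42 B=35 C=50 D=17] open={R1,R2}
Step 3: reserve R3 B 4 -> on_hand[A=42 B=36 C=50 D=25] avail[A=42 B=31 C=50 D=17] open={R1,R2,R3}
Step 4: reserve R4 D 1 -> on_hand[A=42 B=36 C=50 D=25] avail[A=42 B=31 C=50 D=16] open={R1,R2,R3,R4}
Step 5: cancel R3 -> on_hand[A=42 B=36 C=50 D=25] avail[A=42 B=35 C=50 D=16] open={R1,R2,R4}
Step 6: commit R1 -> on_hand[A=42 B=35 C=50 D=25] avail[A=42 B=35 C=50 D=16] open={R2,R4}
Step 7: reserve R5 D 9 -> on_hand[A=42 B=35 C=50 D=25] avail[A=42 B=35 C=50 D=7] open={R2,R4,R5}
Step 8: reserve R6 A 6 -> on_hand[A=42 B=35 C=50 D=25] avail[A=36 B=35 C=50 D=7] open={R2,R4,R5,R6}
Step 9: reserve R7 C 5 -> on_hand[A=42 B=35 C=50 D=25] avail[A=36 B=35 C=45 D=7] open={R2,R4,R5,R6,R7}
Step 10: commit R6 -> on_hand[A=36 B=35 C=50 D=25] avail[A=36 B=35 C=45 D=7] open={R2,R4,R5,R7}
Step 11: reserve R8 D 7 -> on_hand[A=36 B=35 C=50 D=25] avail[A=36 B=35 C=45 D=0] open={R2,R4,R5,R7,R8}
Step 12: reserve R9 B 7 -> on_hand[A=36 B=35 C=50 D=25] avail[A=36 B=28 C=45 D=0] open={R2,R4,R5,R7,R8,R9}
Step 13: commit R7 -> on_hand[A=36 B=35 C=45 D=25] avail[A=36 B=28 C=45 D=0] open={R2,R4,R5,R8,R9}
Step 14: cancel R2 -> on_hand[A=36 B=35 C=45 D=25] avail[A=36 B=28 C=45 D=8] open={R4,R5,R8,R9}
Step 15: cancel R5 -> on_hand[A=36 B=35 C=45 D=25] avail[A=36 B=28 C=45 D=17] open={R4,R8,R9}
Step 16: reserve R10 C 9 -> on_hand[A=36 B=35 C=45 D=25] avail[A=36 B=28 C=36 D=17] open={R10,R4,R8,R9}
Step 17: reserve R11 B 7 -> on_hand[A=36 B=35 C=45 D=25] avail[A=36 B=21 C=36 D=17] open={R10,R11,R4,R8,R9}
Step 18: commit R9 -> on_hand[A=36 B=28 C=45 D=25] avail[A=36 B=21 C=36 D=17] open={R10,R11,R4,R8}
Step 19: reserve R12 A 3 -> on_hand[A=36 B=28 C=45 D=25] avail[A=33 B=21 C=36 D=17] open={R10,R11,R12,R4,R8}
Step 20: reserve R13 B 2 -> on_hand[A=36 B=28 C=45 D=25] avail[A=33 B=19 C=36 D=17] open={R10,R11,R12,R13,R4,R8}
Step 21: reserve R14 D 6 -> on_hand[A=36 B=28 C=45 D=25] avail[A=33 B=19 C=36 D=11] open={R10,R11,R12,R13,R14,R4,R8}

Answer: A: 33
B: 19
C: 36
D: 11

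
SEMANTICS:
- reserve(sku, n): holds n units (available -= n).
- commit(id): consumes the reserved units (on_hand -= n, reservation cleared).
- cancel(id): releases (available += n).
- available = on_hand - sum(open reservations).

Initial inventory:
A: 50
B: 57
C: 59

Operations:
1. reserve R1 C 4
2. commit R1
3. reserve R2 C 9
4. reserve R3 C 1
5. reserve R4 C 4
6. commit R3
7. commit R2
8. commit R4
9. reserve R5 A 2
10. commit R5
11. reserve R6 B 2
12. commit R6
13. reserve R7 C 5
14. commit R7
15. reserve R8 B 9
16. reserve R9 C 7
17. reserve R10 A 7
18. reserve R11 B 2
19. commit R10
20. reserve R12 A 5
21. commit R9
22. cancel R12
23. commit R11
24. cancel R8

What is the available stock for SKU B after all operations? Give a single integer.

Answer: 53

Derivation:
Step 1: reserve R1 C 4 -> on_hand[A=50 B=57 C=59] avail[A=50 B=57 C=55] open={R1}
Step 2: commit R1 -> on_hand[A=50 B=57 C=55] avail[A=50 B=57 C=55] open={}
Step 3: reserve R2 C 9 -> on_hand[A=50 B=57 C=55] avail[A=50 B=57 C=46] open={R2}
Step 4: reserve R3 C 1 -> on_hand[A=50 B=57 C=55] avail[A=50 B=57 C=45] open={R2,R3}
Step 5: reserve R4 C 4 -> on_hand[A=50 B=57 C=55] avail[A=50 B=57 C=41] open={R2,R3,R4}
Step 6: commit R3 -> on_hand[A=50 B=57 C=54] avail[A=50 B=57 C=41] open={R2,R4}
Step 7: commit R2 -> on_hand[A=50 B=57 C=45] avail[A=50 B=57 C=41] open={R4}
Step 8: commit R4 -> on_hand[A=50 B=57 C=41] avail[A=50 B=57 C=41] open={}
Step 9: reserve R5 A 2 -> on_hand[A=50 B=57 C=41] avail[A=48 B=57 C=41] open={R5}
Step 10: commit R5 -> on_hand[A=48 B=57 C=41] avail[A=48 B=57 C=41] open={}
Step 11: reserve R6 B 2 -> on_hand[A=48 B=57 C=41] avail[A=48 B=55 C=41] open={R6}
Step 12: commit R6 -> on_hand[A=48 B=55 C=41] avail[A=48 B=55 C=41] open={}
Step 13: reserve R7 C 5 -> on_hand[A=48 B=55 C=41] avail[A=48 B=55 C=36] open={R7}
Step 14: commit R7 -> on_hand[A=48 B=55 C=36] avail[A=48 B=55 C=36] open={}
Step 15: reserve R8 B 9 -> on_hand[A=48 B=55 C=36] avail[A=48 B=46 C=36] open={R8}
Step 16: reserve R9 C 7 -> on_hand[A=48 B=55 C=36] avail[A=48 B=46 C=29] open={R8,R9}
Step 17: reserve R10 A 7 -> on_hand[A=48 B=55 C=36] avail[A=41 B=46 C=29] open={R10,R8,R9}
Step 18: reserve R11 B 2 -> on_hand[A=48 B=55 C=36] avail[A=41 B=44 C=29] open={R10,R11,R8,R9}
Step 19: commit R10 -> on_hand[A=41 B=55 C=36] avail[A=41 B=44 C=29] open={R11,R8,R9}
Step 20: reserve R12 A 5 -> on_hand[A=41 B=55 C=36] avail[A=36 B=44 C=29] open={R11,R12,R8,R9}
Step 21: commit R9 -> on_hand[A=41 B=55 C=29] avail[A=36 B=44 C=29] open={R11,R12,R8}
Step 22: cancel R12 -> on_hand[A=41 B=55 C=29] avail[A=41 B=44 C=29] open={R11,R8}
Step 23: commit R11 -> on_hand[A=41 B=53 C=29] avail[A=41 B=44 C=29] open={R8}
Step 24: cancel R8 -> on_hand[A=41 B=53 C=29] avail[A=41 B=53 C=29] open={}
Final available[B] = 53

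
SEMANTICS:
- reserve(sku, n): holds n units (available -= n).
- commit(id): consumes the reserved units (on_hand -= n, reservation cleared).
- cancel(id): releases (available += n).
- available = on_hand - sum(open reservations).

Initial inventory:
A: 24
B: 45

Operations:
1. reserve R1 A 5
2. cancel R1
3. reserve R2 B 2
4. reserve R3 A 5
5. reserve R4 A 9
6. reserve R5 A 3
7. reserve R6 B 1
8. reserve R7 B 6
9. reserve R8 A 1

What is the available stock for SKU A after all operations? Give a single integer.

Answer: 6

Derivation:
Step 1: reserve R1 A 5 -> on_hand[A=24 B=45] avail[A=19 B=45] open={R1}
Step 2: cancel R1 -> on_hand[A=24 B=45] avail[A=24 B=45] open={}
Step 3: reserve R2 B 2 -> on_hand[A=24 B=45] avail[A=24 B=43] open={R2}
Step 4: reserve R3 A 5 -> on_hand[A=24 B=45] avail[A=19 B=43] open={R2,R3}
Step 5: reserve R4 A 9 -> on_hand[A=24 B=45] avail[A=10 B=43] open={R2,R3,R4}
Step 6: reserve R5 A 3 -> on_hand[A=24 B=45] avail[A=7 B=43] open={R2,R3,R4,R5}
Step 7: reserve R6 B 1 -> on_hand[A=24 B=45] avail[A=7 B=42] open={R2,R3,R4,R5,R6}
Step 8: reserve R7 B 6 -> on_hand[A=24 B=45] avail[A=7 B=36] open={R2,R3,R4,R5,R6,R7}
Step 9: reserve R8 A 1 -> on_hand[A=24 B=45] avail[A=6 B=36] open={R2,R3,R4,R5,R6,R7,R8}
Final available[A] = 6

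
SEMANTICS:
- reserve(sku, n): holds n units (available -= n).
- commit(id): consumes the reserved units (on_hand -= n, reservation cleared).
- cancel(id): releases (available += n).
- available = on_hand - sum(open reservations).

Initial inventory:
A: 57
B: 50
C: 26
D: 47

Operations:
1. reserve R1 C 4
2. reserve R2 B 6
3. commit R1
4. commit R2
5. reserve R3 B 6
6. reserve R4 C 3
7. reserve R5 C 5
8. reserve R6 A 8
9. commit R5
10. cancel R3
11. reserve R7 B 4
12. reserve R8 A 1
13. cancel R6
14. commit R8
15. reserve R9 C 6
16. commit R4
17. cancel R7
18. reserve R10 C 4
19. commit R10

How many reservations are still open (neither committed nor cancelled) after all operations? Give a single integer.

Step 1: reserve R1 C 4 -> on_hand[A=57 B=50 C=26 D=47] avail[A=57 B=50 C=22 D=47] open={R1}
Step 2: reserve R2 B 6 -> on_hand[A=57 B=50 C=26 D=47] avail[A=57 B=44 C=22 D=47] open={R1,R2}
Step 3: commit R1 -> on_hand[A=57 B=50 C=22 D=47] avail[A=57 B=44 C=22 D=47] open={R2}
Step 4: commit R2 -> on_hand[A=57 B=44 C=22 D=47] avail[A=57 B=44 C=22 D=47] open={}
Step 5: reserve R3 B 6 -> on_hand[A=57 B=44 C=22 D=47] avail[A=57 B=38 C=22 D=47] open={R3}
Step 6: reserve R4 C 3 -> on_hand[A=57 B=44 C=22 D=47] avail[A=57 B=38 C=19 D=47] open={R3,R4}
Step 7: reserve R5 C 5 -> on_hand[A=57 B=44 C=22 D=47] avail[A=57 B=38 C=14 D=47] open={R3,R4,R5}
Step 8: reserve R6 A 8 -> on_hand[A=57 B=44 C=22 D=47] avail[A=49 B=38 C=14 D=47] open={R3,R4,R5,R6}
Step 9: commit R5 -> on_hand[A=57 B=44 C=17 D=47] avail[A=49 B=38 C=14 D=47] open={R3,R4,R6}
Step 10: cancel R3 -> on_hand[A=57 B=44 C=17 D=47] avail[A=49 B=44 C=14 D=47] open={R4,R6}
Step 11: reserve R7 B 4 -> on_hand[A=57 B=44 C=17 D=47] avail[A=49 B=40 C=14 D=47] open={R4,R6,R7}
Step 12: reserve R8 A 1 -> on_hand[A=57 B=44 C=17 D=47] avail[A=48 B=40 C=14 D=47] open={R4,R6,R7,R8}
Step 13: cancel R6 -> on_hand[A=57 B=44 C=17 D=47] avail[A=56 B=40 C=14 D=47] open={R4,R7,R8}
Step 14: commit R8 -> on_hand[A=56 B=44 C=17 D=47] avail[A=56 B=40 C=14 D=47] open={R4,R7}
Step 15: reserve R9 C 6 -> on_hand[A=56 B=44 C=17 D=47] avail[A=56 B=40 C=8 D=47] open={R4,R7,R9}
Step 16: commit R4 -> on_hand[A=56 B=44 C=14 D=47] avail[A=56 B=40 C=8 D=47] open={R7,R9}
Step 17: cancel R7 -> on_hand[A=56 B=44 C=14 D=47] avail[A=56 B=44 C=8 D=47] open={R9}
Step 18: reserve R10 C 4 -> on_hand[A=56 B=44 C=14 D=47] avail[A=56 B=44 C=4 D=47] open={R10,R9}
Step 19: commit R10 -> on_hand[A=56 B=44 C=10 D=47] avail[A=56 B=44 C=4 D=47] open={R9}
Open reservations: ['R9'] -> 1

Answer: 1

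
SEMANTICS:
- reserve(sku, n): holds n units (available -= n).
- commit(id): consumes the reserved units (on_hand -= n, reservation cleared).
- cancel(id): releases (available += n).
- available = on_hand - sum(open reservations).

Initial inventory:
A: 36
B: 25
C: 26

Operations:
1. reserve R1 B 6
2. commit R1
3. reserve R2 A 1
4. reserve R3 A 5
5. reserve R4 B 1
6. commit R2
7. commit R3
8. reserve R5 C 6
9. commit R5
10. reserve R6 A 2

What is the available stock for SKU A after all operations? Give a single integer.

Step 1: reserve R1 B 6 -> on_hand[A=36 B=25 C=26] avail[A=36 B=19 C=26] open={R1}
Step 2: commit R1 -> on_hand[A=36 B=19 C=26] avail[A=36 B=19 C=26] open={}
Step 3: reserve R2 A 1 -> on_hand[A=36 B=19 C=26] avail[A=35 B=19 C=26] open={R2}
Step 4: reserve R3 A 5 -> on_hand[A=36 B=19 C=26] avail[A=30 B=19 C=26] open={R2,R3}
Step 5: reserve R4 B 1 -> on_hand[A=36 B=19 C=26] avail[A=30 B=18 C=26] open={R2,R3,R4}
Step 6: commit R2 -> on_hand[A=35 B=19 C=26] avail[A=30 B=18 C=26] open={R3,R4}
Step 7: commit R3 -> on_hand[A=30 B=19 C=26] avail[A=30 B=18 C=26] open={R4}
Step 8: reserve R5 C 6 -> on_hand[A=30 B=19 C=26] avail[A=30 B=18 C=20] open={R4,R5}
Step 9: commit R5 -> on_hand[A=30 B=19 C=20] avail[A=30 B=18 C=20] open={R4}
Step 10: reserve R6 A 2 -> on_hand[A=30 B=19 C=20] avail[A=28 B=18 C=20] open={R4,R6}
Final available[A] = 28

Answer: 28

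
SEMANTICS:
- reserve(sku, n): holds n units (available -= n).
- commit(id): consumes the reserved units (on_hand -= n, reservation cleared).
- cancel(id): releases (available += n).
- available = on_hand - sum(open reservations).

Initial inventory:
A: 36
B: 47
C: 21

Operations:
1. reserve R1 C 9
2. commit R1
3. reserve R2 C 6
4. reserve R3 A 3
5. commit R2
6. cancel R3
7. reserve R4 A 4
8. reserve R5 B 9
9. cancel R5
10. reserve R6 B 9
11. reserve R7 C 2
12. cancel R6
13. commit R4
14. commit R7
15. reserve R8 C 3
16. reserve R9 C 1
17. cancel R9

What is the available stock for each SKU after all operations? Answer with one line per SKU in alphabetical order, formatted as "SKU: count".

Step 1: reserve R1 C 9 -> on_hand[A=36 B=47 C=21] avail[A=36 B=47 C=12] open={R1}
Step 2: commit R1 -> on_hand[A=36 B=47 C=12] avail[A=36 B=47 C=12] open={}
Step 3: reserve R2 C 6 -> on_hand[A=36 B=47 C=12] avail[A=36 B=47 C=6] open={R2}
Step 4: reserve R3 A 3 -> on_hand[A=36 B=47 C=12] avail[A=33 B=47 C=6] open={R2,R3}
Step 5: commit R2 -> on_hand[A=36 B=47 C=6] avail[A=33 B=47 C=6] open={R3}
Step 6: cancel R3 -> on_hand[A=36 B=47 C=6] avail[A=36 B=47 C=6] open={}
Step 7: reserve R4 A 4 -> on_hand[A=36 B=47 C=6] avail[A=32 B=47 C=6] open={R4}
Step 8: reserve R5 B 9 -> on_hand[A=36 B=47 C=6] avail[A=32 B=38 C=6] open={R4,R5}
Step 9: cancel R5 -> on_hand[A=36 B=47 C=6] avail[A=32 B=47 C=6] open={R4}
Step 10: reserve R6 B 9 -> on_hand[A=36 B=47 C=6] avail[A=32 B=38 C=6] open={R4,R6}
Step 11: reserve R7 C 2 -> on_hand[A=36 B=47 C=6] avail[A=32 B=38 C=4] open={R4,R6,R7}
Step 12: cancel R6 -> on_hand[A=36 B=47 C=6] avail[A=32 B=47 C=4] open={R4,R7}
Step 13: commit R4 -> on_hand[A=32 B=47 C=6] avail[A=32 B=47 C=4] open={R7}
Step 14: commit R7 -> on_hand[A=32 B=47 C=4] avail[A=32 B=47 C=4] open={}
Step 15: reserve R8 C 3 -> on_hand[A=32 B=47 C=4] avail[A=32 B=47 C=1] open={R8}
Step 16: reserve R9 C 1 -> on_hand[A=32 B=47 C=4] avail[A=32 B=47 C=0] open={R8,R9}
Step 17: cancel R9 -> on_hand[A=32 B=47 C=4] avail[A=32 B=47 C=1] open={R8}

Answer: A: 32
B: 47
C: 1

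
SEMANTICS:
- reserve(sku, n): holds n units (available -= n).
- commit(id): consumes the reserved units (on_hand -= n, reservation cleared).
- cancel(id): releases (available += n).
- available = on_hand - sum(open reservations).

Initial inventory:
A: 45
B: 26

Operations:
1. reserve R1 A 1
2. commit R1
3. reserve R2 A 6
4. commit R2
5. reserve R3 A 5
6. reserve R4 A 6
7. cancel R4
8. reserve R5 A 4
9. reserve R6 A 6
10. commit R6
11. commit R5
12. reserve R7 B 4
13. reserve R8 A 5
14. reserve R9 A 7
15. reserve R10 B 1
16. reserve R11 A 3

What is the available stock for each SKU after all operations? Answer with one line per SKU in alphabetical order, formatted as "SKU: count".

Step 1: reserve R1 A 1 -> on_hand[A=45 B=26] avail[A=44 B=26] open={R1}
Step 2: commit R1 -> on_hand[A=44 B=26] avail[A=44 B=26] open={}
Step 3: reserve R2 A 6 -> on_hand[A=44 B=26] avail[A=38 B=26] open={R2}
Step 4: commit R2 -> on_hand[A=38 B=26] avail[A=38 B=26] open={}
Step 5: reserve R3 A 5 -> on_hand[A=38 B=26] avail[A=33 B=26] open={R3}
Step 6: reserve R4 A 6 -> on_hand[A=38 B=26] avail[A=27 B=26] open={R3,R4}
Step 7: cancel R4 -> on_hand[A=38 B=26] avail[A=33 B=26] open={R3}
Step 8: reserve R5 A 4 -> on_hand[A=38 B=26] avail[A=29 B=26] open={R3,R5}
Step 9: reserve R6 A 6 -> on_hand[A=38 B=26] avail[A=23 B=26] open={R3,R5,R6}
Step 10: commit R6 -> on_hand[A=32 B=26] avail[A=23 B=26] open={R3,R5}
Step 11: commit R5 -> on_hand[A=28 B=26] avail[A=23 B=26] open={R3}
Step 12: reserve R7 B 4 -> on_hand[A=28 B=26] avail[A=23 B=22] open={R3,R7}
Step 13: reserve R8 A 5 -> on_hand[A=28 B=26] avail[A=18 B=22] open={R3,R7,R8}
Step 14: reserve R9 A 7 -> on_hand[A=28 B=26] avail[A=11 B=22] open={R3,R7,R8,R9}
Step 15: reserve R10 B 1 -> on_hand[A=28 B=26] avail[A=11 B=21] open={R10,R3,R7,R8,R9}
Step 16: reserve R11 A 3 -> on_hand[A=28 B=26] avail[A=8 B=21] open={R10,R11,R3,R7,R8,R9}

Answer: A: 8
B: 21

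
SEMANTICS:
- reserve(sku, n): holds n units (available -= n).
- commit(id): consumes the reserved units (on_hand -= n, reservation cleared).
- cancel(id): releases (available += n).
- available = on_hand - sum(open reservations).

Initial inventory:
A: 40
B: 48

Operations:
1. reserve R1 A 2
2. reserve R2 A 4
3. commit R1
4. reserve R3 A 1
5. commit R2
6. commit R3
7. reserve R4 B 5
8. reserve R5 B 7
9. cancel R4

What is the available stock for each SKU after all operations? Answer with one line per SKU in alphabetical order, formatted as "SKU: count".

Step 1: reserve R1 A 2 -> on_hand[A=40 B=48] avail[A=38 B=48] open={R1}
Step 2: reserve R2 A 4 -> on_hand[A=40 B=48] avail[A=34 B=48] open={R1,R2}
Step 3: commit R1 -> on_hand[A=38 B=48] avail[A=34 B=48] open={R2}
Step 4: reserve R3 A 1 -> on_hand[A=38 B=48] avail[A=33 B=48] open={R2,R3}
Step 5: commit R2 -> on_hand[A=34 B=48] avail[A=33 B=48] open={R3}
Step 6: commit R3 -> on_hand[A=33 B=48] avail[A=33 B=48] open={}
Step 7: reserve R4 B 5 -> on_hand[A=33 B=48] avail[A=33 B=43] open={R4}
Step 8: reserve R5 B 7 -> on_hand[A=33 B=48] avail[A=33 B=36] open={R4,R5}
Step 9: cancel R4 -> on_hand[A=33 B=48] avail[A=33 B=41] open={R5}

Answer: A: 33
B: 41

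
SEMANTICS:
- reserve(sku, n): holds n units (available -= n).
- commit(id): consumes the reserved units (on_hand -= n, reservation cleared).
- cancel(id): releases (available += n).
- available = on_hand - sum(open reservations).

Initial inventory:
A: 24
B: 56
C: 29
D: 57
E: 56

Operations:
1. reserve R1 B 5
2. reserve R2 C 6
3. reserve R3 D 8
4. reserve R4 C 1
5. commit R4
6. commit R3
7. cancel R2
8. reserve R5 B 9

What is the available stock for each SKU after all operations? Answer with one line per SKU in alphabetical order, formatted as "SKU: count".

Answer: A: 24
B: 42
C: 28
D: 49
E: 56

Derivation:
Step 1: reserve R1 B 5 -> on_hand[A=24 B=56 C=29 D=57 E=56] avail[A=24 B=51 C=29 D=57 E=56] open={R1}
Step 2: reserve R2 C 6 -> on_hand[A=24 B=56 C=29 D=57 E=56] avail[A=24 B=51 C=23 D=57 E=56] open={R1,R2}
Step 3: reserve R3 D 8 -> on_hand[A=24 B=56 C=29 D=57 E=56] avail[A=24 B=51 C=23 D=49 E=56] open={R1,R2,R3}
Step 4: reserve R4 C 1 -> on_hand[A=24 B=56 C=29 D=57 E=56] avail[A=24 B=51 C=22 D=49 E=56] open={R1,R2,R3,R4}
Step 5: commit R4 -> on_hand[A=24 B=56 C=28 D=57 E=56] avail[A=24 B=51 C=22 D=49 E=56] open={R1,R2,R3}
Step 6: commit R3 -> on_hand[A=24 B=56 C=28 D=49 E=56] avail[A=24 B=51 C=22 D=49 E=56] open={R1,R2}
Step 7: cancel R2 -> on_hand[A=24 B=56 C=28 D=49 E=56] avail[A=24 B=51 C=28 D=49 E=56] open={R1}
Step 8: reserve R5 B 9 -> on_hand[A=24 B=56 C=28 D=49 E=56] avail[A=24 B=42 C=28 D=49 E=56] open={R1,R5}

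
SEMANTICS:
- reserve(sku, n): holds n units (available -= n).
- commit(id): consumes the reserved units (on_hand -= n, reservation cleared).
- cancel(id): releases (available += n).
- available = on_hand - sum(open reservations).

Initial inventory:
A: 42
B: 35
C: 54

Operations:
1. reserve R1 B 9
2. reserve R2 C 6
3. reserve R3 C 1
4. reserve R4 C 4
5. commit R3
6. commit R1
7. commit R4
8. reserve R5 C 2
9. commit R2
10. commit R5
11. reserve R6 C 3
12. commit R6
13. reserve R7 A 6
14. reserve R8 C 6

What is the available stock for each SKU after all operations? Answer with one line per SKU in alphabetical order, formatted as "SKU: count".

Answer: A: 36
B: 26
C: 32

Derivation:
Step 1: reserve R1 B 9 -> on_hand[A=42 B=35 C=54] avail[A=42 B=26 C=54] open={R1}
Step 2: reserve R2 C 6 -> on_hand[A=42 B=35 C=54] avail[A=42 B=26 C=48] open={R1,R2}
Step 3: reserve R3 C 1 -> on_hand[A=42 B=35 C=54] avail[A=42 B=26 C=47] open={R1,R2,R3}
Step 4: reserve R4 C 4 -> on_hand[A=42 B=35 C=54] avail[A=42 B=26 C=43] open={R1,R2,R3,R4}
Step 5: commit R3 -> on_hand[A=42 B=35 C=53] avail[A=42 B=26 C=43] open={R1,R2,R4}
Step 6: commit R1 -> on_hand[A=42 B=26 C=53] avail[A=42 B=26 C=43] open={R2,R4}
Step 7: commit R4 -> on_hand[A=42 B=26 C=49] avail[A=42 B=26 C=43] open={R2}
Step 8: reserve R5 C 2 -> on_hand[A=42 B=26 C=49] avail[A=42 B=26 C=41] open={R2,R5}
Step 9: commit R2 -> on_hand[A=42 B=26 C=43] avail[A=42 B=26 C=41] open={R5}
Step 10: commit R5 -> on_hand[A=42 B=26 C=41] avail[A=42 B=26 C=41] open={}
Step 11: reserve R6 C 3 -> on_hand[A=42 B=26 C=41] avail[A=42 B=26 C=38] open={R6}
Step 12: commit R6 -> on_hand[A=42 B=26 C=38] avail[A=42 B=26 C=38] open={}
Step 13: reserve R7 A 6 -> on_hand[A=42 B=26 C=38] avail[A=36 B=26 C=38] open={R7}
Step 14: reserve R8 C 6 -> on_hand[A=42 B=26 C=38] avail[A=36 B=26 C=32] open={R7,R8}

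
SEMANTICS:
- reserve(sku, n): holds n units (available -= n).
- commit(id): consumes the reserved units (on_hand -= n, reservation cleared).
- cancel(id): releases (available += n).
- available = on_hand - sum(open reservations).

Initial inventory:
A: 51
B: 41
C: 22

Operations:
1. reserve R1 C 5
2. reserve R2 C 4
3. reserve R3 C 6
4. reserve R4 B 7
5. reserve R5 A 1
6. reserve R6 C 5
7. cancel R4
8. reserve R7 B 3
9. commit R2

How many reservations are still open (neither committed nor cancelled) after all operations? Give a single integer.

Step 1: reserve R1 C 5 -> on_hand[A=51 B=41 C=22] avail[A=51 B=41 C=17] open={R1}
Step 2: reserve R2 C 4 -> on_hand[A=51 B=41 C=22] avail[A=51 B=41 C=13] open={R1,R2}
Step 3: reserve R3 C 6 -> on_hand[A=51 B=41 C=22] avail[A=51 B=41 C=7] open={R1,R2,R3}
Step 4: reserve R4 B 7 -> on_hand[A=51 B=41 C=22] avail[A=51 B=34 C=7] open={R1,R2,R3,R4}
Step 5: reserve R5 A 1 -> on_hand[A=51 B=41 C=22] avail[A=50 B=34 C=7] open={R1,R2,R3,R4,R5}
Step 6: reserve R6 C 5 -> on_hand[A=51 B=41 C=22] avail[A=50 B=34 C=2] open={R1,R2,R3,R4,R5,R6}
Step 7: cancel R4 -> on_hand[A=51 B=41 C=22] avail[A=50 B=41 C=2] open={R1,R2,R3,R5,R6}
Step 8: reserve R7 B 3 -> on_hand[A=51 B=41 C=22] avail[A=50 B=38 C=2] open={R1,R2,R3,R5,R6,R7}
Step 9: commit R2 -> on_hand[A=51 B=41 C=18] avail[A=50 B=38 C=2] open={R1,R3,R5,R6,R7}
Open reservations: ['R1', 'R3', 'R5', 'R6', 'R7'] -> 5

Answer: 5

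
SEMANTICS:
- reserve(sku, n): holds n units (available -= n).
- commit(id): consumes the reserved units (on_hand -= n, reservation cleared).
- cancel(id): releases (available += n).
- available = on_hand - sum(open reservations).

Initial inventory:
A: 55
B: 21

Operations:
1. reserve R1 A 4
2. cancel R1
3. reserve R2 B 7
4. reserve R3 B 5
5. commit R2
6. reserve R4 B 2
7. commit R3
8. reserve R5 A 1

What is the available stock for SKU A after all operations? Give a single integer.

Answer: 54

Derivation:
Step 1: reserve R1 A 4 -> on_hand[A=55 B=21] avail[A=51 B=21] open={R1}
Step 2: cancel R1 -> on_hand[A=55 B=21] avail[A=55 B=21] open={}
Step 3: reserve R2 B 7 -> on_hand[A=55 B=21] avail[A=55 B=14] open={R2}
Step 4: reserve R3 B 5 -> on_hand[A=55 B=21] avail[A=55 B=9] open={R2,R3}
Step 5: commit R2 -> on_hand[A=55 B=14] avail[A=55 B=9] open={R3}
Step 6: reserve R4 B 2 -> on_hand[A=55 B=14] avail[A=55 B=7] open={R3,R4}
Step 7: commit R3 -> on_hand[A=55 B=9] avail[A=55 B=7] open={R4}
Step 8: reserve R5 A 1 -> on_hand[A=55 B=9] avail[A=54 B=7] open={R4,R5}
Final available[A] = 54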